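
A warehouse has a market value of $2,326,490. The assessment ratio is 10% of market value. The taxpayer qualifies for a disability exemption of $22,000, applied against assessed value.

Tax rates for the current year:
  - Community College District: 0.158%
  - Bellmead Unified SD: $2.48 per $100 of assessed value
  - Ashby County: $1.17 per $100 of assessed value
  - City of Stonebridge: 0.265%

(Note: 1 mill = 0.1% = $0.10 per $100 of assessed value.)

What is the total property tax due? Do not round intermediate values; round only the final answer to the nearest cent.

Assessed value = $2,326,490 × 0.1 = $232,649
Taxable value = $232,649 − $22,000 = $210,649
Community College District: $210,649 × 0.00158 = $332.82542
Bellmead Unified SD: $210,649 × 0.0248 = $5,224.0952
Ashby County: $210,649 × 0.0117 = $2,464.5933
City of Stonebridge: $210,649 × 0.00265 = $558.21985
Total = $8,579.73377

$8,579.73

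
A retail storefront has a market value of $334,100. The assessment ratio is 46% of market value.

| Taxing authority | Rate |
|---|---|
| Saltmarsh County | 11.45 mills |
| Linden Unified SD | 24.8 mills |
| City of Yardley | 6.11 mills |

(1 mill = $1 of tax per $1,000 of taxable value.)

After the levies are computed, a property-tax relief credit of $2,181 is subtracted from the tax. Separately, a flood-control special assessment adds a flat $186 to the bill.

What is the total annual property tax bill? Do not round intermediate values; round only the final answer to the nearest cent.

Assessed value = $334,100 × 0.46 = $153,686
Saltmarsh County: $153,686 × 0.01145 = $1,759.7047
Linden Unified SD: $153,686 × 0.0248 = $3,811.4128
City of Yardley: $153,686 × 0.00611 = $939.02146
Levies subtotal = $6,510.13896
After credit = $6,510.13896 − $2,181 = $4,329.13896
Total = $4,329.13896 + $186 = $4,515.13896

$4,515.14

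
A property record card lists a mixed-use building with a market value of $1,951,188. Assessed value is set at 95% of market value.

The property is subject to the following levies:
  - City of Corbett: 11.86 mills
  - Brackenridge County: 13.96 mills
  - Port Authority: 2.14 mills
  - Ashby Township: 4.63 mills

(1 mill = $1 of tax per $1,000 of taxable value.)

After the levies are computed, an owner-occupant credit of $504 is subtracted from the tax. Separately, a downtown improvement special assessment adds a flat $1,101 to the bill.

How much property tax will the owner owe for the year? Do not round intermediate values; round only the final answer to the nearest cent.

$61,006.76

Assessed value = $1,951,188 × 0.95 = $1,853,628.6
City of Corbett: $1,853,628.6 × 0.01186 = $21,984.035196
Brackenridge County: $1,853,628.6 × 0.01396 = $25,876.655256
Port Authority: $1,853,628.6 × 0.00214 = $3,966.765204
Ashby Township: $1,853,628.6 × 0.00463 = $8,582.300418
Levies subtotal = $60,409.756074
After credit = $60,409.756074 − $504 = $59,905.756074
Total = $59,905.756074 + $1,101 = $61,006.756074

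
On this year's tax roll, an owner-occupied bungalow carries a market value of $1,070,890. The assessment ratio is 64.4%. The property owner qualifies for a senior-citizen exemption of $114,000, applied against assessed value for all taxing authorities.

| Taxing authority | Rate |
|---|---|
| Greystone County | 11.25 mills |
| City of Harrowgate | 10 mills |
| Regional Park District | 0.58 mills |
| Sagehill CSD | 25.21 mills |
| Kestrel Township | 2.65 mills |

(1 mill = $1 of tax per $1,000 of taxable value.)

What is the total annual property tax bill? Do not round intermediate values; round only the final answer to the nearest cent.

$28,604.21

Assessed value = $1,070,890 × 0.644 = $689,653.16
Taxable value = $689,653.16 − $114,000 = $575,653.16
Greystone County: $575,653.16 × 0.01125 = $6,476.09805
City of Harrowgate: $575,653.16 × 0.01 = $5,756.5316
Regional Park District: $575,653.16 × 0.00058 = $333.8788328
Sagehill CSD: $575,653.16 × 0.02521 = $14,512.2161636
Kestrel Township: $575,653.16 × 0.00265 = $1,525.480874
Total = $6,476.09805 + $5,756.5316 + $333.8788328 + $14,512.2161636 + $1,525.480874 = $28,604.2055204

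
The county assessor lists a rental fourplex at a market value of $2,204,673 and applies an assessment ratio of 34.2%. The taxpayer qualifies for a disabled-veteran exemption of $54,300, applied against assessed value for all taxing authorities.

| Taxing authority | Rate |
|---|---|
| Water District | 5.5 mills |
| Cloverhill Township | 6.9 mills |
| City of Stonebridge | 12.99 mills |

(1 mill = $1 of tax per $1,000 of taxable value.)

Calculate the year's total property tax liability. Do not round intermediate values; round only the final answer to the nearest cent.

$17,765.34

Assessed value = $2,204,673 × 0.342 = $753,998.166
Taxable value = $753,998.166 − $54,300 = $699,698.166
Water District: $699,698.166 × 0.0055 = $3,848.339913
Cloverhill Township: $699,698.166 × 0.0069 = $4,827.9173454
City of Stonebridge: $699,698.166 × 0.01299 = $9,089.07917634
Total = $3,848.339913 + $4,827.9173454 + $9,089.07917634 = $17,765.33643474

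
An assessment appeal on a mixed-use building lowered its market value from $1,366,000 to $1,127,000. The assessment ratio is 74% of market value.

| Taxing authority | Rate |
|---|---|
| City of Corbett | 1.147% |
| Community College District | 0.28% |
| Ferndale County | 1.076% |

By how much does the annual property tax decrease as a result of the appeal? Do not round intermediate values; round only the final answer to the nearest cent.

Old assessed value = $1,366,000 × 0.74 = $1,010,840
New assessed value = $1,127,000 × 0.74 = $833,980
Combined rate = 0.01147 + 0.0028 + 0.01076 = 0.02503
Old tax = $1,010,840 × 0.02503 = $25,301.3252
New tax = $833,980 × 0.02503 = $20,874.5194
Reduction = $25,301.3252 − $20,874.5194 = $4,426.8058

$4,426.81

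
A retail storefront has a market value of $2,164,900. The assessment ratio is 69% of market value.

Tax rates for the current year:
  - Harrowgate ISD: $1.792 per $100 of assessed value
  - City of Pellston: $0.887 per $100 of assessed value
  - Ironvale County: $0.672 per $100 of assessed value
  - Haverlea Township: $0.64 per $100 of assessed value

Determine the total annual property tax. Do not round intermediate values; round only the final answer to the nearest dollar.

Assessed value = $2,164,900 × 0.69 = $1,493,781
Harrowgate ISD: $1,493,781 × 0.01792 = $26,768.55552
City of Pellston: $1,493,781 × 0.00887 = $13,249.83747
Ironvale County: $1,493,781 × 0.00672 = $10,038.20832
Haverlea Township: $1,493,781 × 0.0064 = $9,560.1984
Total = $26,768.55552 + $13,249.83747 + $10,038.20832 + $9,560.1984 = $59,616.79971

$59,617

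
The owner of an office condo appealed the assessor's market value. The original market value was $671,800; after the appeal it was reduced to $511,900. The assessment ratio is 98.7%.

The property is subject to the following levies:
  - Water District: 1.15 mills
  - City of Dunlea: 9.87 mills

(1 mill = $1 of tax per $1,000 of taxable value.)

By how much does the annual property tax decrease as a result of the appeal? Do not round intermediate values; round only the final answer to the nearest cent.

$1,739.19

Old assessed value = $671,800 × 0.987 = $663,066.6
New assessed value = $511,900 × 0.987 = $505,245.3
Combined rate = 0.00115 + 0.00987 = 0.01102
Old tax = $663,066.6 × 0.01102 = $7,306.993932
New tax = $505,245.3 × 0.01102 = $5,567.803206
Reduction = $7,306.993932 − $5,567.803206 = $1,739.190726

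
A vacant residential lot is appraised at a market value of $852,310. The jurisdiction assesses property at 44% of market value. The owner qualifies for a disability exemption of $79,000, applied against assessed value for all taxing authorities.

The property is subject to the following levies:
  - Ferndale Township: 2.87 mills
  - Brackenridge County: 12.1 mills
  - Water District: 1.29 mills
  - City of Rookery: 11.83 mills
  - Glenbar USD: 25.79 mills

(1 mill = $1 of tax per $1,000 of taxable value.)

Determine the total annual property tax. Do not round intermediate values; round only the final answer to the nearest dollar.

$15,949

Assessed value = $852,310 × 0.44 = $375,016.4
Taxable value = $375,016.4 − $79,000 = $296,016.4
Ferndale Township: $296,016.4 × 0.00287 = $849.567068
Brackenridge County: $296,016.4 × 0.0121 = $3,581.79844
Water District: $296,016.4 × 0.00129 = $381.861156
City of Rookery: $296,016.4 × 0.01183 = $3,501.874012
Glenbar USD: $296,016.4 × 0.02579 = $7,634.262956
Total = $849.567068 + $3,581.79844 + $381.861156 + $3,501.874012 + $7,634.262956 = $15,949.363632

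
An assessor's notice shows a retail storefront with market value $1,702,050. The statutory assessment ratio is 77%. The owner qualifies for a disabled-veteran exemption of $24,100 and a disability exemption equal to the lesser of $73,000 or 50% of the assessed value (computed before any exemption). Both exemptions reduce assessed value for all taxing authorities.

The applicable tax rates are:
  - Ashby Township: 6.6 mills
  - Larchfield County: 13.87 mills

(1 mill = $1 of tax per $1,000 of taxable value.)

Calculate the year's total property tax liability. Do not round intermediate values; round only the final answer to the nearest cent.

Assessed value = $1,702,050 × 0.77 = $1,310,578.5
Disability exemption = min($73,000, 50% × $1,310,578.5) = min($73,000, $655,289.25) = $73,000 (dollar cap binds)
Taxable value = $1,310,578.5 − $24,100 − $73,000 = $1,213,478.5
Ashby Township: $1,213,478.5 × 0.0066 = $8,008.9581
Larchfield County: $1,213,478.5 × 0.01387 = $16,830.946795
Total = $24,839.904895

$24,839.90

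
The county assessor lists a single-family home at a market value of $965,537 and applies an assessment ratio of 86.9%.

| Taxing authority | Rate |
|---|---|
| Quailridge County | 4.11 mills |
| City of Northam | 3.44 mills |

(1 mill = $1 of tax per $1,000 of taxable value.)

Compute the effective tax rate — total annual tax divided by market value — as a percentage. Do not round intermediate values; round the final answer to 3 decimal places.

Assessed value = $965,537 × 0.869 = $839,051.653
Quailridge County: $839,051.653 × 0.00411 = $3,448.50229383
City of Northam: $839,051.653 × 0.00344 = $2,886.33768632
Total tax = $6,334.83998015
Effective rate = $6,334.83998015 ÷ $965,537 = 0.656% of market value

0.656%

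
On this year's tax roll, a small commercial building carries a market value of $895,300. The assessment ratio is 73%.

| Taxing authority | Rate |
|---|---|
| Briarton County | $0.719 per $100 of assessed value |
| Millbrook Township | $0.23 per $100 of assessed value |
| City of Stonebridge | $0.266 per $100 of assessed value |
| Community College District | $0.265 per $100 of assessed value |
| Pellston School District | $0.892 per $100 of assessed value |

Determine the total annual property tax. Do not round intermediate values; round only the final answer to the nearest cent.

Assessed value = $895,300 × 0.73 = $653,569
Briarton County: $653,569 × 0.00719 = $4,699.16111
Millbrook Township: $653,569 × 0.0023 = $1,503.2087
City of Stonebridge: $653,569 × 0.00266 = $1,738.49354
Community College District: $653,569 × 0.00265 = $1,731.95785
Pellston School District: $653,569 × 0.00892 = $5,829.83548
Total = $4,699.16111 + $1,503.2087 + $1,738.49354 + $1,731.95785 + $5,829.83548 = $15,502.65668

$15,502.66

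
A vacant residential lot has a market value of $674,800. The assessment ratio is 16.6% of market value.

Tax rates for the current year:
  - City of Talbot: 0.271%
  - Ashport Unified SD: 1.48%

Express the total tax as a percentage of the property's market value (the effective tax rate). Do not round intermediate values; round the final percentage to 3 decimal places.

0.291%

Assessed value = $674,800 × 0.166 = $112,016.8
City of Talbot: $112,016.8 × 0.00271 = $303.565528
Ashport Unified SD: $112,016.8 × 0.0148 = $1,657.84864
Total tax = $1,961.414168
Effective rate = $1,961.414168 ÷ $674,800 = 0.291% of market value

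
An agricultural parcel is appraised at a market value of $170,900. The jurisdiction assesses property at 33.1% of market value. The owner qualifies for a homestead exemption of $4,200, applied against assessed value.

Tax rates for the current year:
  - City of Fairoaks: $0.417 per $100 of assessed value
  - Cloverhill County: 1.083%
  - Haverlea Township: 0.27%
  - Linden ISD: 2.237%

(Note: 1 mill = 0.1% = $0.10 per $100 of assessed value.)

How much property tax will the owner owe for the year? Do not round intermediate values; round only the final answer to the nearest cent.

$2,098.38

Assessed value = $170,900 × 0.331 = $56,567.9
Taxable value = $56,567.9 − $4,200 = $52,367.9
City of Fairoaks: $52,367.9 × 0.00417 = $218.374143
Cloverhill County: $52,367.9 × 0.01083 = $567.144357
Haverlea Township: $52,367.9 × 0.0027 = $141.39333
Linden ISD: $52,367.9 × 0.02237 = $1,171.469923
Total = $2,098.381753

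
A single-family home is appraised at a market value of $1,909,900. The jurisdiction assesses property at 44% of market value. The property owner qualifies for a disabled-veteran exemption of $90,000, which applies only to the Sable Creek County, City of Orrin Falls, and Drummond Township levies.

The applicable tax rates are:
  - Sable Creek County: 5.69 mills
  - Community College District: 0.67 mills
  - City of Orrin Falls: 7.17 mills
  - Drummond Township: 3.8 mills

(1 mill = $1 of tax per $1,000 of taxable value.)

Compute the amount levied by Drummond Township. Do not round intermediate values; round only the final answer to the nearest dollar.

$2,851

Assessed value = $1,909,900 × 0.44 = $840,356
Drummond Township taxable value = $840,356 − $90,000 = $750,356
Drummond Township levy = $750,356 × 0.0038 = $2,851.3528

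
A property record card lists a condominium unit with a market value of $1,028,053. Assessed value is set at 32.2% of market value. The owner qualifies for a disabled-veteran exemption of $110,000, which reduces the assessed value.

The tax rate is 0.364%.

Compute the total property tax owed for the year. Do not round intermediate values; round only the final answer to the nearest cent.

$804.56

Assessed value = $1,028,053 × 0.322 = $331,033.066
Taxable value = $331,033.066 − $110,000 = $221,033.066
Tax = $221,033.066 × 0.00364 = $804.56036024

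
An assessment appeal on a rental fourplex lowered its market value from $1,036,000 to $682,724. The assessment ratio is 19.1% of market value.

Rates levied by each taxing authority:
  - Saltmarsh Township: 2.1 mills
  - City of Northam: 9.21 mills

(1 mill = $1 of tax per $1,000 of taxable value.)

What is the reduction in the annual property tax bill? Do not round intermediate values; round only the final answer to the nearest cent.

$763.15

Old assessed value = $1,036,000 × 0.191 = $197,876
New assessed value = $682,724 × 0.191 = $130,400.284
Combined rate = 0.0021 + 0.00921 = 0.01131
Old tax = $197,876 × 0.01131 = $2,237.97756
New tax = $130,400.284 × 0.01131 = $1,474.82721204
Reduction = $2,237.97756 − $1,474.82721204 = $763.15034796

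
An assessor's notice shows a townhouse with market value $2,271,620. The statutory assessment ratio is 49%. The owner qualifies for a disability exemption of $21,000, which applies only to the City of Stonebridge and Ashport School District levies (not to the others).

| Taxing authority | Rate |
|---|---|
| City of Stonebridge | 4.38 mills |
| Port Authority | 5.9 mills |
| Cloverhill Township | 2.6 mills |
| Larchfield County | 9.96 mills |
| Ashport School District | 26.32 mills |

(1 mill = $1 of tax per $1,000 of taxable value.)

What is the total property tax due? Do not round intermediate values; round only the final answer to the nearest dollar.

Assessed value = $2,271,620 × 0.49 = $1,113,093.8
City of Stonebridge: ($1,113,093.8 − $21,000) × 0.00438 = $1,092,093.8 × 0.00438 = $4,783.370844
Port Authority: $1,113,093.8 × 0.0059 = $6,567.25342
Cloverhill Township: $1,113,093.8 × 0.0026 = $2,894.04388
Larchfield County: $1,113,093.8 × 0.00996 = $11,086.414248
Ashport School District: ($1,113,093.8 − $21,000) × 0.02632 = $1,092,093.8 × 0.02632 = $28,743.908816
Total = $54,074.991208

$54,075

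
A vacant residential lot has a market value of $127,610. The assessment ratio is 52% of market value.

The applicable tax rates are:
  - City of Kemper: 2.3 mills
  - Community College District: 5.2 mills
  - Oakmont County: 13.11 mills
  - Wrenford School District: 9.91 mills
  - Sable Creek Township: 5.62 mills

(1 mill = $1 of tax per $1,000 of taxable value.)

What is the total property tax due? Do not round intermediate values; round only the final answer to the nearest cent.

$2,398.15

Assessed value = $127,610 × 0.52 = $66,357.2
City of Kemper: $66,357.2 × 0.0023 = $152.62156
Community College District: $66,357.2 × 0.0052 = $345.05744
Oakmont County: $66,357.2 × 0.01311 = $869.942892
Wrenford School District: $66,357.2 × 0.00991 = $657.599852
Sable Creek Township: $66,357.2 × 0.00562 = $372.927464
Total = $152.62156 + $345.05744 + $869.942892 + $657.599852 + $372.927464 = $2,398.149208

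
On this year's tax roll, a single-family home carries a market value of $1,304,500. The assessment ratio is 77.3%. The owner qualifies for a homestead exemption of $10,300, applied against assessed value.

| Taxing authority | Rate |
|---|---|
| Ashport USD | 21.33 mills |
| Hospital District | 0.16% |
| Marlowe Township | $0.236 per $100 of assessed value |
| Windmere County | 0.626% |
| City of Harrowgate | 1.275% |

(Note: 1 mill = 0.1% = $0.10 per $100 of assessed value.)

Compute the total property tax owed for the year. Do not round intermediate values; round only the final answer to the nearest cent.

$44,214.88

Assessed value = $1,304,500 × 0.773 = $1,008,378.5
Taxable value = $1,008,378.5 − $10,300 = $998,078.5
Ashport USD: $998,078.5 × 0.02133 = $21,289.014405
Hospital District: $998,078.5 × 0.0016 = $1,596.9256
Marlowe Township: $998,078.5 × 0.00236 = $2,355.46526
Windmere County: $998,078.5 × 0.00626 = $6,247.97141
City of Harrowgate: $998,078.5 × 0.01275 = $12,725.500875
Total = $44,214.87755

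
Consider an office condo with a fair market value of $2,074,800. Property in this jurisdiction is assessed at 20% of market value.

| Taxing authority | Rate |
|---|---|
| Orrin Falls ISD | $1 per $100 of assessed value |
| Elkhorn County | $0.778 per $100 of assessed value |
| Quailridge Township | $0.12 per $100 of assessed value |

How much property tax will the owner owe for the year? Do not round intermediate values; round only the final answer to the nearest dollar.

$7,876

Assessed value = $2,074,800 × 0.2 = $414,960
Orrin Falls ISD: $414,960 × 0.01 = $4,149.6
Elkhorn County: $414,960 × 0.00778 = $3,228.3888
Quailridge Township: $414,960 × 0.0012 = $497.952
Total = $4,149.6 + $3,228.3888 + $497.952 = $7,875.9408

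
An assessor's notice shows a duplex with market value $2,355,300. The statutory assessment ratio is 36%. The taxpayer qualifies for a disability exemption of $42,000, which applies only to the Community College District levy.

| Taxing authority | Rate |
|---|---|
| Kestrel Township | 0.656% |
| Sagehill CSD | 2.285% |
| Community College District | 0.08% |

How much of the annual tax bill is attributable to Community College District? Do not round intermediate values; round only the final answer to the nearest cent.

Assessed value = $2,355,300 × 0.36 = $847,908
Community College District taxable value = $847,908 − $42,000 = $805,908
Community College District levy = $805,908 × 0.0008 = $644.7264

$644.73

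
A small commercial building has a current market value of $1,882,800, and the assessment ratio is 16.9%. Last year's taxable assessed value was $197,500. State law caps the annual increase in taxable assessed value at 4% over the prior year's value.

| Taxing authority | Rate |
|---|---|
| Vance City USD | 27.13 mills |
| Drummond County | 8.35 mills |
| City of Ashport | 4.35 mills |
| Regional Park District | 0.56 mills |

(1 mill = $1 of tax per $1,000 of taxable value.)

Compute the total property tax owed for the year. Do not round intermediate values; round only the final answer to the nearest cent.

$8,296.11

Uncapped assessed value = $1,882,800 × 0.169 = $318,193.2
Cap limit = $197,500 × 1.04 = $205,400
Taxable assessed value = min($318,193.2, $205,400) = $205,400 (cap binds)
Vance City USD: $205,400 × 0.02713 = $5,572.502
Drummond County: $205,400 × 0.00835 = $1,715.09
City of Ashport: $205,400 × 0.00435 = $893.49
Regional Park District: $205,400 × 0.00056 = $115.024
Total = $8,296.106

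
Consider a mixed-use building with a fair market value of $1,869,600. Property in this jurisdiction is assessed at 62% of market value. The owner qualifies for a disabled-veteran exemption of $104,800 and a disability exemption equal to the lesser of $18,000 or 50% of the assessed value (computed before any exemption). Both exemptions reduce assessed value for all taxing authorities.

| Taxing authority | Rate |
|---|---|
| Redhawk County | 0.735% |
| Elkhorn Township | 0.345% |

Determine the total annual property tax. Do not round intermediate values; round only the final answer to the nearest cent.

Assessed value = $1,869,600 × 0.62 = $1,159,152
Disability exemption = min($18,000, 50% × $1,159,152) = min($18,000, $579,576) = $18,000 (dollar cap binds)
Taxable value = $1,159,152 − $104,800 − $18,000 = $1,036,352
Redhawk County: $1,036,352 × 0.00735 = $7,617.1872
Elkhorn Township: $1,036,352 × 0.00345 = $3,575.4144
Total = $11,192.6016

$11,192.60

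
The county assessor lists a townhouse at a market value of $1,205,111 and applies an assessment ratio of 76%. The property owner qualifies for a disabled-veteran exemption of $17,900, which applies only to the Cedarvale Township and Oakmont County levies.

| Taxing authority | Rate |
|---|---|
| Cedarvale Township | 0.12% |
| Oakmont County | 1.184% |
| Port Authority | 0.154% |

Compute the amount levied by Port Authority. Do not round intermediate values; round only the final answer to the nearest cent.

Assessed value = $1,205,111 × 0.76 = $915,884.36
Port Authority taxable value = $915,884.36 (exemption does not apply)
Port Authority levy = $915,884.36 × 0.00154 = $1,410.4619144

$1,410.46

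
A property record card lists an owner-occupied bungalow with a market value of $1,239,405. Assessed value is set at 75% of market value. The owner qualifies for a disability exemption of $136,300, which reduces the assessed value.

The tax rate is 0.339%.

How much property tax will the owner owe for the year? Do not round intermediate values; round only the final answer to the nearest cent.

Assessed value = $1,239,405 × 0.75 = $929,553.75
Taxable value = $929,553.75 − $136,300 = $793,253.75
Tax = $793,253.75 × 0.00339 = $2,689.1302125

$2,689.13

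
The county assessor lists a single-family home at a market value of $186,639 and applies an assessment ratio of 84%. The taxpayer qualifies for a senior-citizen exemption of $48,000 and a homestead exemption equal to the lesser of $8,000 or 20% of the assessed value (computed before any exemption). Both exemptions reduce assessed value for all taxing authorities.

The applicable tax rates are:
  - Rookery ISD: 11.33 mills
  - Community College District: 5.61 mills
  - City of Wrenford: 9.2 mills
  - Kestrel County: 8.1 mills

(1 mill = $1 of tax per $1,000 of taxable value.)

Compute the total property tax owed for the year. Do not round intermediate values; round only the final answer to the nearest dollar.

Assessed value = $186,639 × 0.84 = $156,776.76
Homestead exemption = min($8,000, 20% × $156,776.76) = min($8,000, $31,355.352) = $8,000 (dollar cap binds)
Taxable value = $156,776.76 − $48,000 − $8,000 = $100,776.76
Rookery ISD: $100,776.76 × 0.01133 = $1,141.8006908
Community College District: $100,776.76 × 0.00561 = $565.3576236
City of Wrenford: $100,776.76 × 0.0092 = $927.146192
Kestrel County: $100,776.76 × 0.0081 = $816.291756
Total = $3,450.5962624

$3,451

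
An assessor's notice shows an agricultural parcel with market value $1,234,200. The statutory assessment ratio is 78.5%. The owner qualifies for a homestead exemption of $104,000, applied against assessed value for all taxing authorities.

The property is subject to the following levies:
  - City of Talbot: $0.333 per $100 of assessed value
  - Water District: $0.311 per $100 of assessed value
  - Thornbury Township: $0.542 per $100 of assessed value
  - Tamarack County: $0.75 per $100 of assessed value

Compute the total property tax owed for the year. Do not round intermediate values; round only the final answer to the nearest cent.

$16,743.44

Assessed value = $1,234,200 × 0.785 = $968,847
Taxable value = $968,847 − $104,000 = $864,847
City of Talbot: $864,847 × 0.00333 = $2,879.94051
Water District: $864,847 × 0.00311 = $2,689.67417
Thornbury Township: $864,847 × 0.00542 = $4,687.47074
Tamarack County: $864,847 × 0.0075 = $6,486.3525
Total = $2,879.94051 + $2,689.67417 + $4,687.47074 + $6,486.3525 = $16,743.43792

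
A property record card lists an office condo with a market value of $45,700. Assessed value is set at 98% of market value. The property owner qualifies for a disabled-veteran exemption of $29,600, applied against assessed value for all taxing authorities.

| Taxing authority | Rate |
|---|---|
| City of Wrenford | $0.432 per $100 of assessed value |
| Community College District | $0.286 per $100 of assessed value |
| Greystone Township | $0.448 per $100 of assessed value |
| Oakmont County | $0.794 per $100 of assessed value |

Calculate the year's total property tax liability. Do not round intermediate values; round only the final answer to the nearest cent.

$297.65

Assessed value = $45,700 × 0.98 = $44,786
Taxable value = $44,786 − $29,600 = $15,186
City of Wrenford: $15,186 × 0.00432 = $65.60352
Community College District: $15,186 × 0.00286 = $43.43196
Greystone Township: $15,186 × 0.00448 = $68.03328
Oakmont County: $15,186 × 0.00794 = $120.57684
Total = $65.60352 + $43.43196 + $68.03328 + $120.57684 = $297.6456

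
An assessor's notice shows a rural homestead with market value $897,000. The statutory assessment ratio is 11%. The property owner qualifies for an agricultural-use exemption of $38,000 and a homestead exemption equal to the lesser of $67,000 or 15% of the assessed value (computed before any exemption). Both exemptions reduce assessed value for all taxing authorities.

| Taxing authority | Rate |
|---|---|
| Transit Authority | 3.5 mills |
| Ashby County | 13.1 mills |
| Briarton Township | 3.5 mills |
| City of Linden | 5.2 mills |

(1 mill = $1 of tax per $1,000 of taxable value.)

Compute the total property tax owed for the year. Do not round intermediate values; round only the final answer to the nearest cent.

$1,160.50

Assessed value = $897,000 × 0.11 = $98,670
Homestead exemption = min($67,000, 15% × $98,670) = min($67,000, $14,800.5) = $14,800.5 (percentage binds)
Taxable value = $98,670 − $38,000 − $14,800.5 = $45,869.5
Transit Authority: $45,869.5 × 0.0035 = $160.54325
Ashby County: $45,869.5 × 0.0131 = $600.89045
Briarton Township: $45,869.5 × 0.0035 = $160.54325
City of Linden: $45,869.5 × 0.0052 = $238.5214
Total = $1,160.49835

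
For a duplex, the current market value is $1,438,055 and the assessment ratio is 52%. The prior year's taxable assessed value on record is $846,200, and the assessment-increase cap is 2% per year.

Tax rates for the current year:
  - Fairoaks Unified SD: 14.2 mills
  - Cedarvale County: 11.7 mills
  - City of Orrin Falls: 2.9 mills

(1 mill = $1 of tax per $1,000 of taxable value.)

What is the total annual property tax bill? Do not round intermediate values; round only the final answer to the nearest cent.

Uncapped assessed value = $1,438,055 × 0.52 = $747,788.6
Cap limit = $846,200 × 1.02 = $863,124
Taxable assessed value = min($747,788.6, $863,124) = $747,788.6 (cap does not bind)
Fairoaks Unified SD: $747,788.6 × 0.0142 = $10,618.59812
Cedarvale County: $747,788.6 × 0.0117 = $8,749.12662
City of Orrin Falls: $747,788.6 × 0.0029 = $2,168.58694
Total = $21,536.31168

$21,536.31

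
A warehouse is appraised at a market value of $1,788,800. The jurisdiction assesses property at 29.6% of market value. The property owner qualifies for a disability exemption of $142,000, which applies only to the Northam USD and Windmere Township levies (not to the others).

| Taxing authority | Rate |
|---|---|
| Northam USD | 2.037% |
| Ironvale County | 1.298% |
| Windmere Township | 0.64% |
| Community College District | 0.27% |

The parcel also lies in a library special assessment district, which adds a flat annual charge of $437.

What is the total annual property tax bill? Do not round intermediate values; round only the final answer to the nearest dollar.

$19,112

Assessed value = $1,788,800 × 0.296 = $529,484.8
Northam USD: ($529,484.8 − $142,000) × 0.02037 = $387,484.8 × 0.02037 = $7,893.065376
Ironvale County: $529,484.8 × 0.01298 = $6,872.712704
Windmere Township: ($529,484.8 − $142,000) × 0.0064 = $387,484.8 × 0.0064 = $2,479.90272
Community College District: $529,484.8 × 0.0027 = $1,429.60896
Levies subtotal = $18,675.28976
Total = $18,675.28976 + $437 = $19,112.28976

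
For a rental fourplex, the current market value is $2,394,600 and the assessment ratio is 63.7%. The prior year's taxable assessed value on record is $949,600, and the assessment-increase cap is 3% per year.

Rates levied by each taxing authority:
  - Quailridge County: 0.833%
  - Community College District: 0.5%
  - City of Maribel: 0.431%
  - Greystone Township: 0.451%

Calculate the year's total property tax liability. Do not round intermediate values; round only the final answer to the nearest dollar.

$21,665

Uncapped assessed value = $2,394,600 × 0.637 = $1,525,360.2
Cap limit = $949,600 × 1.03 = $978,088
Taxable assessed value = min($1,525,360.2, $978,088) = $978,088 (cap binds)
Quailridge County: $978,088 × 0.00833 = $8,147.47304
Community College District: $978,088 × 0.005 = $4,890.44
City of Maribel: $978,088 × 0.00431 = $4,215.55928
Greystone Township: $978,088 × 0.00451 = $4,411.17688
Total = $21,664.6492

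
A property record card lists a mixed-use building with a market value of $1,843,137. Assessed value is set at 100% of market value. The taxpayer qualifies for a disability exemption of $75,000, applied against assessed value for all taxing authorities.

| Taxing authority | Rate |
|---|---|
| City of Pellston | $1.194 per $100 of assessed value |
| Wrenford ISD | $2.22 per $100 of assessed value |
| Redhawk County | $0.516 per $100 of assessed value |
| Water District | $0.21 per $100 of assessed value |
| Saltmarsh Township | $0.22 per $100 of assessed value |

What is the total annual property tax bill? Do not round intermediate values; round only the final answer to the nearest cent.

$77,090.77

Assessed value = $1,843,137 × 1 = $1,843,137
Taxable value = $1,843,137 − $75,000 = $1,768,137
City of Pellston: $1,768,137 × 0.01194 = $21,111.55578
Wrenford ISD: $1,768,137 × 0.0222 = $39,252.6414
Redhawk County: $1,768,137 × 0.00516 = $9,123.58692
Water District: $1,768,137 × 0.0021 = $3,713.0877
Saltmarsh Township: $1,768,137 × 0.0022 = $3,889.9014
Total = $21,111.55578 + $39,252.6414 + $9,123.58692 + $3,713.0877 + $3,889.9014 = $77,090.7732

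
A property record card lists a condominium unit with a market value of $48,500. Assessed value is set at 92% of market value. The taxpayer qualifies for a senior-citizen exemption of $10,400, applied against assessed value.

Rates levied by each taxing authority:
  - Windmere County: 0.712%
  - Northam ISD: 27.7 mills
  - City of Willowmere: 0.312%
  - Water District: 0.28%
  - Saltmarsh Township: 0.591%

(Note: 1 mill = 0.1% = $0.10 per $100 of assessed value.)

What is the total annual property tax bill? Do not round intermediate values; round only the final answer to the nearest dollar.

Assessed value = $48,500 × 0.92 = $44,620
Taxable value = $44,620 − $10,400 = $34,220
Windmere County: $34,220 × 0.00712 = $243.6464
Northam ISD: $34,220 × 0.0277 = $947.894
City of Willowmere: $34,220 × 0.00312 = $106.7664
Water District: $34,220 × 0.0028 = $95.816
Saltmarsh Township: $34,220 × 0.00591 = $202.2402
Total = $1,596.363

$1,596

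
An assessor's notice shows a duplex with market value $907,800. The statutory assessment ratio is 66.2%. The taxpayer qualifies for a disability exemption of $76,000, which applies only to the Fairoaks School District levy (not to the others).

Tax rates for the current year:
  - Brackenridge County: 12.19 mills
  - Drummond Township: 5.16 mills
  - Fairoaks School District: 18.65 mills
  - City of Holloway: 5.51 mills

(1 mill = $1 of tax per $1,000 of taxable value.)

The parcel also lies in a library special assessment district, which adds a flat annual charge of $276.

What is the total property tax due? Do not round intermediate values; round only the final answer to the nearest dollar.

Assessed value = $907,800 × 0.662 = $600,963.6
Brackenridge County: $600,963.6 × 0.01219 = $7,325.746284
Drummond Township: $600,963.6 × 0.00516 = $3,100.972176
Fairoaks School District: ($600,963.6 − $76,000) × 0.01865 = $524,963.6 × 0.01865 = $9,790.57114
City of Holloway: $600,963.6 × 0.00551 = $3,311.309436
Levies subtotal = $23,528.599036
Total = $23,528.599036 + $276 = $23,804.599036

$23,805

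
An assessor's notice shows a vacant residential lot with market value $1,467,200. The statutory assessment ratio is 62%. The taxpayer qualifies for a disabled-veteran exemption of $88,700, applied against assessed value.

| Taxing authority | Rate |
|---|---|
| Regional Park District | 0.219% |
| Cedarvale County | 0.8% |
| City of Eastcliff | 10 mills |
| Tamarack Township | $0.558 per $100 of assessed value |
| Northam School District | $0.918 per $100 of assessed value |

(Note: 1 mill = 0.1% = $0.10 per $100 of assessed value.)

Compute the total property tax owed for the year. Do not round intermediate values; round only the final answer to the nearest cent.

$28,692.69

Assessed value = $1,467,200 × 0.62 = $909,664
Taxable value = $909,664 − $88,700 = $820,964
Regional Park District: $820,964 × 0.00219 = $1,797.91116
Cedarvale County: $820,964 × 0.008 = $6,567.712
City of Eastcliff: $820,964 × 0.01 = $8,209.64
Tamarack Township: $820,964 × 0.00558 = $4,580.97912
Northam School District: $820,964 × 0.00918 = $7,536.44952
Total = $28,692.6918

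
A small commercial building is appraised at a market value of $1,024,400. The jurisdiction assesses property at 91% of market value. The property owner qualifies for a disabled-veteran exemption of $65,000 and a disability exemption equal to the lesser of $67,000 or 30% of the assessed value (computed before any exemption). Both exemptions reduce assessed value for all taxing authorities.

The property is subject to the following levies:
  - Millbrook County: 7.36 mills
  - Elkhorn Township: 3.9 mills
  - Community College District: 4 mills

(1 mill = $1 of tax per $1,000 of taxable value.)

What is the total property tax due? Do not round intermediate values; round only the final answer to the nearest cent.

Assessed value = $1,024,400 × 0.91 = $932,204
Disability exemption = min($67,000, 30% × $932,204) = min($67,000, $279,661.2) = $67,000 (dollar cap binds)
Taxable value = $932,204 − $65,000 − $67,000 = $800,204
Millbrook County: $800,204 × 0.00736 = $5,889.50144
Elkhorn Township: $800,204 × 0.0039 = $3,120.7956
Community College District: $800,204 × 0.004 = $3,200.816
Total = $12,211.11304

$12,211.11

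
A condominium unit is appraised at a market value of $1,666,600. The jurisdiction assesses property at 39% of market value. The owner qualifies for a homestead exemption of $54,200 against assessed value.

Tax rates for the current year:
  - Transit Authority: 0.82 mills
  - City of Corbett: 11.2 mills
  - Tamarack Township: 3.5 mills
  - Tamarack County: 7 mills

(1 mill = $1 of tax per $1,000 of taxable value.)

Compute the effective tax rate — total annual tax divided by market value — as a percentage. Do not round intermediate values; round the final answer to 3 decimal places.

Assessed value = $1,666,600 × 0.39 = $649,974
Taxable value = $649,974 − $54,200 = $595,774
Transit Authority: $595,774 × 0.00082 = $488.53468
City of Corbett: $595,774 × 0.0112 = $6,672.6688
Tamarack Township: $595,774 × 0.0035 = $2,085.209
Tamarack County: $595,774 × 0.007 = $4,170.418
Total tax = $13,416.83048
Effective rate = $13,416.83048 ÷ $1,666,600 = 0.805% of market value

0.805%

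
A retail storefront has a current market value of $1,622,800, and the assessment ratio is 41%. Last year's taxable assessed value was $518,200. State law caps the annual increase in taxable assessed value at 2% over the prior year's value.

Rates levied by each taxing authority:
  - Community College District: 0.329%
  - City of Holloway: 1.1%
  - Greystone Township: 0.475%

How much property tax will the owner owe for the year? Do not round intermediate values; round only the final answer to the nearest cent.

$10,063.86

Uncapped assessed value = $1,622,800 × 0.41 = $665,348
Cap limit = $518,200 × 1.02 = $528,564
Taxable assessed value = min($665,348, $528,564) = $528,564 (cap binds)
Community College District: $528,564 × 0.00329 = $1,738.97556
City of Holloway: $528,564 × 0.011 = $5,814.204
Greystone Township: $528,564 × 0.00475 = $2,510.679
Total = $10,063.85856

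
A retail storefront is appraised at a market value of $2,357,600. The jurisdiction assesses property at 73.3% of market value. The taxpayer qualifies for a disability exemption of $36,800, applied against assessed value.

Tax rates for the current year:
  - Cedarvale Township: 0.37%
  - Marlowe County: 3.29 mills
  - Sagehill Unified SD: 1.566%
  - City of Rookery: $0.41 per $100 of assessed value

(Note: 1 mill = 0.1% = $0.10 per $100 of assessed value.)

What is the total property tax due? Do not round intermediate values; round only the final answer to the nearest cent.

Assessed value = $2,357,600 × 0.733 = $1,728,120.8
Taxable value = $1,728,120.8 − $36,800 = $1,691,320.8
Cedarvale Township: $1,691,320.8 × 0.0037 = $6,257.88696
Marlowe County: $1,691,320.8 × 0.00329 = $5,564.445432
Sagehill Unified SD: $1,691,320.8 × 0.01566 = $26,486.083728
City of Rookery: $1,691,320.8 × 0.0041 = $6,934.41528
Total = $45,242.8314

$45,242.83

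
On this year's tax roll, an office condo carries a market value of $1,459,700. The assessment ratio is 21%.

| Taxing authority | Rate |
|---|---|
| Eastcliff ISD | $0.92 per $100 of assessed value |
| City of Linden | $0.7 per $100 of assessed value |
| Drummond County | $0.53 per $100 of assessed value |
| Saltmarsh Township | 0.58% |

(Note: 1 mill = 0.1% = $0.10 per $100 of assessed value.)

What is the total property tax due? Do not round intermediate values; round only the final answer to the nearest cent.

$8,368.46

Assessed value = $1,459,700 × 0.21 = $306,537
Eastcliff ISD: $306,537 × 0.0092 = $2,820.1404
City of Linden: $306,537 × 0.007 = $2,145.759
Drummond County: $306,537 × 0.0053 = $1,624.6461
Saltmarsh Township: $306,537 × 0.0058 = $1,777.9146
Total = $8,368.4601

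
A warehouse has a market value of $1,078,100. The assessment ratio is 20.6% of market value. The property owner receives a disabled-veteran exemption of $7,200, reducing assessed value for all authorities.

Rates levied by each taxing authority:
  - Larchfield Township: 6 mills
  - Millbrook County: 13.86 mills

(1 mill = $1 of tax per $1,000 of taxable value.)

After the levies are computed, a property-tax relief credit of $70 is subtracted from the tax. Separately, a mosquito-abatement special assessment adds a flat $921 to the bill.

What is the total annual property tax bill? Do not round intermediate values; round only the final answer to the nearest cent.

Assessed value = $1,078,100 × 0.206 = $222,088.6
Taxable value = $222,088.6 − $7,200 = $214,888.6
Larchfield Township: $214,888.6 × 0.006 = $1,289.3316
Millbrook County: $214,888.6 × 0.01386 = $2,978.355996
Levies subtotal = $4,267.687596
After credit = $4,267.687596 − $70 = $4,197.687596
Total = $4,197.687596 + $921 = $5,118.687596

$5,118.69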